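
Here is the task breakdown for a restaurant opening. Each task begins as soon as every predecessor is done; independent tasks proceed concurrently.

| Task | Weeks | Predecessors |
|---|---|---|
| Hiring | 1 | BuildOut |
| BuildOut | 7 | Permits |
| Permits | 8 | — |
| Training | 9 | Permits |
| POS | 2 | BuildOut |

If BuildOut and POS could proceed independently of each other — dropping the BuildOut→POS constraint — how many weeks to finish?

17

Original critical path: Permits→BuildOut→POS = 8+7+2 = 17 ⇒ 17 weeks.
Without BuildOut→POS, POS's earliest start moves from 15 to 0.
New critical path: Permits→Training = 8+9 = 17 ⇒ 17 weeks.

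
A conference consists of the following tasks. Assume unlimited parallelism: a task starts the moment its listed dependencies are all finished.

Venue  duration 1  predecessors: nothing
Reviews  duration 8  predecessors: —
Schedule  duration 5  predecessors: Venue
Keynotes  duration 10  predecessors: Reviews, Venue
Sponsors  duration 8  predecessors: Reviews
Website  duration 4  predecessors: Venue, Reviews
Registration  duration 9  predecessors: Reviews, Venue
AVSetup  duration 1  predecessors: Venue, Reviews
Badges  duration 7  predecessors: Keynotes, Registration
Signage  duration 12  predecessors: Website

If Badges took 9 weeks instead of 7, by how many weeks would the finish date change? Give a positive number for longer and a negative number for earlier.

Actual critical path: Reviews→Keynotes→Badges = 8+10+7 = 25 ⇒ 25 weeks.
Since Badges is critical, the +2 change carries straight to that chain (now 27 weeks).
No other chain overtakes it, so the finish is 27 weeks.
Change in finish: 27 − 25 = +2 weeks.

2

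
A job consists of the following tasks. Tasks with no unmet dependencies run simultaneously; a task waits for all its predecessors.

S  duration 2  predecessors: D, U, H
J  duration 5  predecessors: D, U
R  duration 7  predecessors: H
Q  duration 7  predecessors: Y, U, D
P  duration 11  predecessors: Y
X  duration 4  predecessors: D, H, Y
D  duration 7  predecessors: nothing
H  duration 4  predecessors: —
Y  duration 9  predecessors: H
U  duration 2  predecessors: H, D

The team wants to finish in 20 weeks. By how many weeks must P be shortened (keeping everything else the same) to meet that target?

4

Current finish: 24 weeks; target: 20.
P is on every critical path, so each week cut from P cuts the finish by one (this holds down to a finish of 20).
Need 24 − 20 = 4 weeks off P → P becomes 7 weeks, finish becomes 20.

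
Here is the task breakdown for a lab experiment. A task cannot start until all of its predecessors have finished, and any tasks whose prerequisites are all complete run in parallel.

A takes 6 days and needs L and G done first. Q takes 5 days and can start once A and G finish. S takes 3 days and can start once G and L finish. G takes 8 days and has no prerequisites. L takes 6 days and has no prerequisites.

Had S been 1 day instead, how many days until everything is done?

19

Baseline: G→A→Q = 8+6+5 = 19 → 19 days.
The longest path through S is only 11 days, so S has float 8.
The critical path is still G→A→Q; finish is now 19 days.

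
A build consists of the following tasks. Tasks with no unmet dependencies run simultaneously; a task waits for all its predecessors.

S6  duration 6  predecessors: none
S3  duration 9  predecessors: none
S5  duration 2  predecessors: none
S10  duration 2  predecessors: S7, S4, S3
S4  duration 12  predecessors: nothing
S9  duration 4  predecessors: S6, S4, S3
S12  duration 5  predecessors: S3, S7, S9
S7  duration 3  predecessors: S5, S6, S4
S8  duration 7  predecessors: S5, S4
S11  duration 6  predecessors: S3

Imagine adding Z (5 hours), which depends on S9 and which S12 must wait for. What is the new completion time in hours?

Originally the schedule takes 21 hours.
With Z inserted, S12 now waits for max(S3, S7, S9, Z).
New critical path: S4→S9→Z→S12 = 12+4+5+5 = 26 ⇒ 26 hours.

26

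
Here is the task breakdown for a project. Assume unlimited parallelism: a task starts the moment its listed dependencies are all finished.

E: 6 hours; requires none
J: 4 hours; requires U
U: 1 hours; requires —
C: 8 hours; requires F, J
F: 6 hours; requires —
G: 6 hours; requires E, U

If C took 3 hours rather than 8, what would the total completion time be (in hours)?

12

Critical path before the change: F→C = 6+8 = 14 giving 14 hours.
C is on the critical path; changing it to 3 makes that path 9 hours.
Now E→G = 6+6 = 12 is longest, so the finish becomes 12 hours.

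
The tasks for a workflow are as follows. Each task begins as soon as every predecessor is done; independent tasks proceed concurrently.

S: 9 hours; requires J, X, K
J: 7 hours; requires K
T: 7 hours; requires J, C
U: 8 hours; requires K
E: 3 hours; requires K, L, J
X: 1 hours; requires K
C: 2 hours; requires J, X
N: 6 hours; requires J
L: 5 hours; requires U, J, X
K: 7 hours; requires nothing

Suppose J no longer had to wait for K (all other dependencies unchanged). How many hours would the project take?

Original critical path: K→J→C→T = 7+7+2+7 = 23 ⇒ 23 hours.
Without K→J, J's earliest start moves from 7 to 0.
New critical path: K→U→L→E = 7+8+5+3 = 23 ⇒ 23 hours.

23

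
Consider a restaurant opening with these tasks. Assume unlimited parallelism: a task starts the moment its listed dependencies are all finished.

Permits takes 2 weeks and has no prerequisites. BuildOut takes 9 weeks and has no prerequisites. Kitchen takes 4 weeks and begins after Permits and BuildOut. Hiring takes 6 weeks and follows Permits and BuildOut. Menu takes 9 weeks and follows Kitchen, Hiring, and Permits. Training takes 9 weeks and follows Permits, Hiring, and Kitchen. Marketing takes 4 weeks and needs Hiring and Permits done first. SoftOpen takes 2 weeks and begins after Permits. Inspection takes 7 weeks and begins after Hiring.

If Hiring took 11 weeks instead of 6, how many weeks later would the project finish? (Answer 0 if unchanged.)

5

Baseline: BuildOut→Hiring→Menu = 9+6+9 = 24 → 24 weeks.
Since Hiring is critical, the +5 change carries straight to that chain (now 29 weeks).
That remains the longest chain; total 29 weeks.
Change in finish: 29 − 24 = +5 weeks.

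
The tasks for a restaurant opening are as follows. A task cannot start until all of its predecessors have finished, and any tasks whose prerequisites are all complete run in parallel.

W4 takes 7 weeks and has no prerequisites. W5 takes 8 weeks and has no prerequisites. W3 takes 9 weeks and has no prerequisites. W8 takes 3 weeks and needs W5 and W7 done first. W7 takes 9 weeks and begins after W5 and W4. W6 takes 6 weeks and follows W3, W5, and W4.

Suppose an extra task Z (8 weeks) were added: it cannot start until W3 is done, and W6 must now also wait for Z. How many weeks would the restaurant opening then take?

Originally the restaurant opening takes 20 weeks.
With Z inserted, W6 now waits for max(W3, W5, W4, Z).
New critical path: W3→Z→W6 = 9+8+6 = 23 ⇒ 23 weeks.

23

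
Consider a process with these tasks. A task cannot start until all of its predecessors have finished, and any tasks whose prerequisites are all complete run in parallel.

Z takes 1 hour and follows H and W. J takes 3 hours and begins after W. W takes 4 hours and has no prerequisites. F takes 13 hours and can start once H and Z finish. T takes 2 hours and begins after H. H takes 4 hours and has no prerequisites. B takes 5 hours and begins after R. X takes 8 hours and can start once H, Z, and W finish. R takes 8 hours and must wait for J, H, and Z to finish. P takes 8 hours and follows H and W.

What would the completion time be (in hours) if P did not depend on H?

Before: longest chain W→J→R→B = 4+3+8+5 = 20, finish 20.
Dropping H→P doesn't change P's earliest start (4); another predecessor still binds.
After: W→J→R→B = 4+3+8+5 = 20 → 20 hours.

20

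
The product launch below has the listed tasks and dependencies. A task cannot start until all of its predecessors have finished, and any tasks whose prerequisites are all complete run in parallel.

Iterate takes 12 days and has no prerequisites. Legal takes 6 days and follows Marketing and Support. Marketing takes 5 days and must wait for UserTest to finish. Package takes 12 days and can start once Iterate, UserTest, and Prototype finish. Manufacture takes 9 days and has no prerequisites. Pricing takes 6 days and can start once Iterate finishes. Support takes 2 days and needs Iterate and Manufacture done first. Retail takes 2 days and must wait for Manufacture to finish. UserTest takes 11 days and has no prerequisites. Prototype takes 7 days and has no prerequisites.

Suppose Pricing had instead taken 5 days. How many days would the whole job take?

24

The binding path is Iterate→Package = 12+12 = 24; finish at 24 days.
Pricing is off the critical path — its longest chain is 18 days, giving 6 of slack.
That remains the longest chain; total 24 days.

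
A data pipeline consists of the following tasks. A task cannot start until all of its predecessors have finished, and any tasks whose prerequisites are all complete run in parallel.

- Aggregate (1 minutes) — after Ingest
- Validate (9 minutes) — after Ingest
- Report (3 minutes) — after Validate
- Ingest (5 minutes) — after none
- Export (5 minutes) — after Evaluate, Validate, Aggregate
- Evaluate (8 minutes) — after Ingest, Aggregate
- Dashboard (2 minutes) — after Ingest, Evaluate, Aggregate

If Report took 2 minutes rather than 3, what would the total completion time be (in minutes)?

Critical path before the change: Ingest→Validate→Export = 5+9+5 = 19 giving 19 minutes.
Report is off the critical path — its longest chain is 17 minutes, giving 2 of slack.
That remains the longest chain; total 19 minutes.

19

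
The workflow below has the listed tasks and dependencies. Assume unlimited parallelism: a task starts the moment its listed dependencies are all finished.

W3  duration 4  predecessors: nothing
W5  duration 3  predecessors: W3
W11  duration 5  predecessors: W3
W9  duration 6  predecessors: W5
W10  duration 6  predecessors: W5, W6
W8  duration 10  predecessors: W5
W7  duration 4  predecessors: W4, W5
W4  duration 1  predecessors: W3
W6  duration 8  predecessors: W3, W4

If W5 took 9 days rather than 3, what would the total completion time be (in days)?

The binding path is W3→W4→W6→W10 = 4+1+8+6 = 19; finish at 19 days.
The longest path through W5 is only 17 days, so W5 has float 2.
Now W3→W5→W8 = 4+9+10 = 23 is longest, so the finish becomes 23 days.

23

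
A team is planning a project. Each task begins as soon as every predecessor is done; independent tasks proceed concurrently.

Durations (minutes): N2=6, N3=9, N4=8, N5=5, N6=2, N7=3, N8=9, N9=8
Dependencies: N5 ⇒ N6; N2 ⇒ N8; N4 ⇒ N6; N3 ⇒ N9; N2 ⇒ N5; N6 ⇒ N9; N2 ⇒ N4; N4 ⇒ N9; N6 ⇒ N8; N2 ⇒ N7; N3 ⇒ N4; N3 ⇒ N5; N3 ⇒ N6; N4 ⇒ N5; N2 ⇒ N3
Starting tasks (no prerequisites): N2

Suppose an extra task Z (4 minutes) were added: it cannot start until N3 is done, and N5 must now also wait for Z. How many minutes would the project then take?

Originally the project takes 39 minutes.
With Z inserted, N5 now waits for max(N3, N2, N4, Z).
New critical path: N2→N3→N4→N5→N6→N8 = 6+9+8+5+2+9 = 39 ⇒ 39 minutes.

39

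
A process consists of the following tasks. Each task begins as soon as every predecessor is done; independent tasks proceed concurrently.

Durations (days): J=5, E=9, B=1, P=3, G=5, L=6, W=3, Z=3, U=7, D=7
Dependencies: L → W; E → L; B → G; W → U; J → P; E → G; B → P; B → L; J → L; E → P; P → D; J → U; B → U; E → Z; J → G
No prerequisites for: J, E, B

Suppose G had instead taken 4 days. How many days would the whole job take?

25

Critical path before the change: E→L→W→U = 9+6+3+7 = 25 giving 25 days.
The longest path through G is only 14 days, so G has float 11.
The critical path is still E→L→W→U; finish is now 25 days.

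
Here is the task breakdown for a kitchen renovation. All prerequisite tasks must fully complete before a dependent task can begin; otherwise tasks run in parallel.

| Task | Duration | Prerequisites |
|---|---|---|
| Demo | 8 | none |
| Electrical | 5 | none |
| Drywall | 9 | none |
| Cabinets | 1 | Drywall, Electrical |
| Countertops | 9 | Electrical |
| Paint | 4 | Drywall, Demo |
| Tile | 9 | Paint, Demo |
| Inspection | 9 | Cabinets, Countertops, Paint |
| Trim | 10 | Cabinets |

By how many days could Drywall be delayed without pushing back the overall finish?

The longest chain is Electrical→Countertops→Inspection = 5+9+9 = 23; overall finish 23 days.
Longest path through Drywall: 22 days (earliest finish 9, latest finish 10).
Float = 23 − 22 = 1.

1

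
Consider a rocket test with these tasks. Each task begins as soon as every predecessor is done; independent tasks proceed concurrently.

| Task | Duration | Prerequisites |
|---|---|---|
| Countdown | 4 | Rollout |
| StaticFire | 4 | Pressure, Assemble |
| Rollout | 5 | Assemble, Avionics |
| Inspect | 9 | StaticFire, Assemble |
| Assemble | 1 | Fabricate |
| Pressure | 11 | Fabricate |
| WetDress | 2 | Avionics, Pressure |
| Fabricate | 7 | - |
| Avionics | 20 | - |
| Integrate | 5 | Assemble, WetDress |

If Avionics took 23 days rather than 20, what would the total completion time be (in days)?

32

Critical path before the change: Fabricate→Pressure→StaticFire→Inspect = 7+11+4+9 = 31 giving 31 days.
The longest path through Avionics is only 29 days, so Avionics has float 2.
Now Avionics→Rollout→Countdown = 23+5+4 = 32 is longest, so the finish becomes 32 days.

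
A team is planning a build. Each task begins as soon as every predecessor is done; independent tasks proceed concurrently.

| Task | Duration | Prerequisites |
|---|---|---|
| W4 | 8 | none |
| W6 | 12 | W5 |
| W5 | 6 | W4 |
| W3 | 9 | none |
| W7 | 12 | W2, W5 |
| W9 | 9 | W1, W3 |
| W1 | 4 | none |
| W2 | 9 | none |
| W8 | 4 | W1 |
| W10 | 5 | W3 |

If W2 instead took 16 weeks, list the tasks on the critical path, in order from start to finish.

W2, W7

Critical path before the change: W4→W5→W6 = 8+6+12 = 26 giving 26 weeks.
W2 is off the critical path — its longest chain is 21 weeks, giving 5 of slack.
New critical path: W2→W7 = 16+12 = 28 ⇒ 28 weeks.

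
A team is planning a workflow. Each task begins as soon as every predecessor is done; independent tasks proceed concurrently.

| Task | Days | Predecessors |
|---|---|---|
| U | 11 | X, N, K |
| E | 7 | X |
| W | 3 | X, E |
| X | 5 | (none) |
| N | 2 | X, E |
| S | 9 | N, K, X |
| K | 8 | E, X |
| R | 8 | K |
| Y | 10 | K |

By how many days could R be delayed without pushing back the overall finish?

X→E→K→U = 5+7+8+11 = 31 sets the makespan at 31 days.
R finishes as early as 28 and must finish by 31.
So R can slip 31 − 28 = 3 days.

3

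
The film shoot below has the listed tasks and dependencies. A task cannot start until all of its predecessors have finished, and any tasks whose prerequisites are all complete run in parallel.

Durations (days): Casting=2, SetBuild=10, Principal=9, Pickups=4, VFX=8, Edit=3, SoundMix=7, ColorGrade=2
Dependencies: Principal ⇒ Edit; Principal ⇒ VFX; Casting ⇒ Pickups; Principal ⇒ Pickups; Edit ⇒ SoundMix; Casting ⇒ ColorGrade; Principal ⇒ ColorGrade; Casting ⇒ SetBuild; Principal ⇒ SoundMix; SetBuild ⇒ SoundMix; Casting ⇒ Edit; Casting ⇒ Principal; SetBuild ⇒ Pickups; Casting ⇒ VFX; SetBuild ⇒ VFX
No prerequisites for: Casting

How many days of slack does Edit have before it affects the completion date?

The longest chain is Casting→Principal→Edit→SoundMix = 2+9+3+7 = 21; overall finish 21 days.
The longest chain containing Edit totals 21 days.
Slack of Edit = 11 − 11 = 0 days.

0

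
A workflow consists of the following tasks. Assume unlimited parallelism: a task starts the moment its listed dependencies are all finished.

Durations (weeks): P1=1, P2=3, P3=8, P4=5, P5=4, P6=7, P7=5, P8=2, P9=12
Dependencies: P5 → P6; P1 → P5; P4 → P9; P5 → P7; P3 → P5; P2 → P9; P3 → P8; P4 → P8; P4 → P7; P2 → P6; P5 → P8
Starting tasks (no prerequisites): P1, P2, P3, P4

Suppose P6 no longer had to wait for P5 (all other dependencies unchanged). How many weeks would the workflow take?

Before: longest chain P3→P5→P6 = 8+4+7 = 19, finish 19.
Without P5→P6, P6's earliest start moves from 12 to 3.
The longest chain is now P3→P5→P7 = 8+4+5 = 17, so the workflow takes 17 weeks.

17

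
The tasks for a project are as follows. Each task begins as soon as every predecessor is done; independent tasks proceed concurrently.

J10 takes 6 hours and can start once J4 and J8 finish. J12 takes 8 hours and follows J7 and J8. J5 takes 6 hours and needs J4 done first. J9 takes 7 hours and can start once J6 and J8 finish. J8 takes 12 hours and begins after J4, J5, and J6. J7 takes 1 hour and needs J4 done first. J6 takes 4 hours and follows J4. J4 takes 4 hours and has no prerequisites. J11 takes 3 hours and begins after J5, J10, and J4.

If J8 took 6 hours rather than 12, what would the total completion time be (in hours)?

25

The binding path is J4→J5→J8→J10→J11 = 4+6+12+6+3 = 31; finish at 31 hours.
J8 is on the critical path; changing it to 6 makes that path 25 hours.
No other chain overtakes it, so the finish is 25 hours.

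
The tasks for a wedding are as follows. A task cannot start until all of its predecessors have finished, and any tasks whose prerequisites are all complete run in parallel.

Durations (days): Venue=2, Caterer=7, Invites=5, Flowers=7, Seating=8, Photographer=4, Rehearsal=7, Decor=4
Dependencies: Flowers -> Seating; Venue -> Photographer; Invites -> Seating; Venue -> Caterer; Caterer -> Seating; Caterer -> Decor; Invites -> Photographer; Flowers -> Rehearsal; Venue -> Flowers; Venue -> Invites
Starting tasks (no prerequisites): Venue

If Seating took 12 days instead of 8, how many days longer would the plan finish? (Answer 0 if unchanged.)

4

Critical path before the change: Venue→Caterer→Seating = 2+7+8 = 17 giving 17 days.
Since Seating is critical, the +4 change carries straight to that chain (now 21 days).
That remains the longest chain; total 21 days.
Change in finish: 21 − 17 = +4 days.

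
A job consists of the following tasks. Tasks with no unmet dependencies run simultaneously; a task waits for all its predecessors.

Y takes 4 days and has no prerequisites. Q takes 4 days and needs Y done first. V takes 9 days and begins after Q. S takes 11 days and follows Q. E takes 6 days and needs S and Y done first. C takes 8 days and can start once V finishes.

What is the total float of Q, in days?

0

Critical path: Y→Q→V→C = 4+4+9+8 = 25, so the finish is 25 days.
Q finishes as early as 8 and must finish by 8.
Slack of Q = 4 − 4 = 0 days.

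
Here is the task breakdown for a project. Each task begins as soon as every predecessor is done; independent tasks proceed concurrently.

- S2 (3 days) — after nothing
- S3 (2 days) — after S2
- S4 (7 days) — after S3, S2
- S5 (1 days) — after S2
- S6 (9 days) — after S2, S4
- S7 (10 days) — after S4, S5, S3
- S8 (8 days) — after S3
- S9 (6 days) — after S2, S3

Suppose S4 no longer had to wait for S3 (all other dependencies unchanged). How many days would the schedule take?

20

With the dependency in place, S2→S3→S4→S7 = 3+2+7+10 = 22 sets the finish at 22 days.
Without S3→S4, S4's earliest start moves from 5 to 3.
New critical path: S2→S4→S7 = 3+7+10 = 20 ⇒ 20 days.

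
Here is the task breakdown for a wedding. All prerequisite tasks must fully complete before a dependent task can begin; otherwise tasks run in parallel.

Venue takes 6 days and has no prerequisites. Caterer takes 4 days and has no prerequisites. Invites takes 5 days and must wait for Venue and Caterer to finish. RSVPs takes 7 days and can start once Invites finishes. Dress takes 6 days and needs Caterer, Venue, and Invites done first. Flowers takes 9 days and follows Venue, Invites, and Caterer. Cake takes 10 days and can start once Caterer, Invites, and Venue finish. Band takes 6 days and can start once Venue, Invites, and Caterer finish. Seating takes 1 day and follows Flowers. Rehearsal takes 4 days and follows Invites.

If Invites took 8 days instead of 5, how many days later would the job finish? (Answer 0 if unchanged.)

Critical path before the change: Venue→Invites→Flowers→Seating = 6+5+9+1 = 21 giving 21 days.
Invites is on the critical path; changing it to 8 makes that path 24 days.
That remains the longest chain; total 24 days.
Change in finish: 24 − 21 = +3 days.

3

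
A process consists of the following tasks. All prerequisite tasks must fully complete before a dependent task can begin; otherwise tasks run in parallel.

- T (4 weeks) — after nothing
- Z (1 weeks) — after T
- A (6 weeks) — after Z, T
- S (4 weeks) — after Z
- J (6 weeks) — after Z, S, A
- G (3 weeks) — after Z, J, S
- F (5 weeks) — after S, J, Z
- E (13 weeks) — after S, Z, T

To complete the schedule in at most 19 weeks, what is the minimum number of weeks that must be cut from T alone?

3

Current finish: 22 weeks; target: 19.
T is on every critical path, so each week cut from T cuts the finish by one (this holds down to a finish of 19).
Need 22 − 19 = 3 weeks off T → T becomes 1 week, finish becomes 19.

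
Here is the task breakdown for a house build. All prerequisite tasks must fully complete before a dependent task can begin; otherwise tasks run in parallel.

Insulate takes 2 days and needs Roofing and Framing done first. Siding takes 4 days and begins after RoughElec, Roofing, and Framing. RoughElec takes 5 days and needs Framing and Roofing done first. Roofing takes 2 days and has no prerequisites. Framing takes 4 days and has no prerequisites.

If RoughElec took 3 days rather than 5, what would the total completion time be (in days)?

11

The binding path is Framing→RoughElec→Siding = 4+5+4 = 13; finish at 13 days.
RoughElec lies on that path, so at 3 days the path becomes 11 days.
No other chain overtakes it, so the finish is 11 days.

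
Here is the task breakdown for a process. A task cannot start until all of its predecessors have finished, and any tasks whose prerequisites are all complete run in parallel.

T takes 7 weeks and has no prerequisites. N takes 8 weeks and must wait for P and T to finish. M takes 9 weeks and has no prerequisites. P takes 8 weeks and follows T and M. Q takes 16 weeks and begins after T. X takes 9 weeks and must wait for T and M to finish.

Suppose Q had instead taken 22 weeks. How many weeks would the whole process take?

Baseline: M→P→N = 9+8+8 = 25 → 25 weeks.
Q has 2 weeks of float (longest path through it is 23).
The binding chain switches to T→Q = 7+22 = 29; finish 29 weeks.

29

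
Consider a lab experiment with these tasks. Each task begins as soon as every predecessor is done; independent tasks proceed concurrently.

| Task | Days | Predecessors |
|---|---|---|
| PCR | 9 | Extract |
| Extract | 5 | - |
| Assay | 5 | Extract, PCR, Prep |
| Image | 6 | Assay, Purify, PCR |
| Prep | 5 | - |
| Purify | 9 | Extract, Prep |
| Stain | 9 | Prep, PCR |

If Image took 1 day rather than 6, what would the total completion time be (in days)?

As given, the longest chain is Extract→PCR→Assay→Image = 5+9+5+6 = 25, so the finish is 25 days.
Since Image is critical, the -5 change carries straight to that chain (now 20 days).
New critical path: Extract→PCR→Stain = 5+9+9 = 23 ⇒ 23 days.

23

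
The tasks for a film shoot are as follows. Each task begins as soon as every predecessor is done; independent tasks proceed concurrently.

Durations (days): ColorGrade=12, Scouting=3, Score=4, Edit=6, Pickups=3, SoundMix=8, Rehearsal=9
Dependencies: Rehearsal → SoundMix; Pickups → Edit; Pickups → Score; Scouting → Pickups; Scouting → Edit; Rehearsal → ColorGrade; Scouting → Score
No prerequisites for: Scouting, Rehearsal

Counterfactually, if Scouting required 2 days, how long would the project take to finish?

21

Baseline: Rehearsal→ColorGrade = 9+12 = 21 → 21 days.
Scouting is off the critical path — its longest chain is 12 days, giving 9 of slack.
The critical path is still Rehearsal→ColorGrade; finish is now 21 days.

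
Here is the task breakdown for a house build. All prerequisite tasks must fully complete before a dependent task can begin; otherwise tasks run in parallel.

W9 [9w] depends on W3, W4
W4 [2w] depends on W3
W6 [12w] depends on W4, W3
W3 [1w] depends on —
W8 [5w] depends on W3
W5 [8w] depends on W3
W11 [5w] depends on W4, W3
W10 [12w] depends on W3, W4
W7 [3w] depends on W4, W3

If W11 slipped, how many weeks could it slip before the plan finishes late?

The longest chain is W3→W4→W6 = 1+2+12 = 15; overall finish 15 weeks.
The longest chain containing W11 totals 8 weeks.
So W11 can slip 15 − 8 = 7 weeks.

7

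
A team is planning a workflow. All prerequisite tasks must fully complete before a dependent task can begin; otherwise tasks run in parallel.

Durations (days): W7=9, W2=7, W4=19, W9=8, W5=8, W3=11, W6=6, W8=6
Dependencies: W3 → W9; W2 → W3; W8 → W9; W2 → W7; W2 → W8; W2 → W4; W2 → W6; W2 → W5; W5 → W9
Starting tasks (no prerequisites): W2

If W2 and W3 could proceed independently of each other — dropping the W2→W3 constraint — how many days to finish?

26

With the dependency in place, W2→W3→W9 = 7+11+8 = 26 sets the finish at 26 days.
Without W2→W3, W3's earliest start moves from 7 to 0.
After: W2→W4 = 7+19 = 26 → 26 days.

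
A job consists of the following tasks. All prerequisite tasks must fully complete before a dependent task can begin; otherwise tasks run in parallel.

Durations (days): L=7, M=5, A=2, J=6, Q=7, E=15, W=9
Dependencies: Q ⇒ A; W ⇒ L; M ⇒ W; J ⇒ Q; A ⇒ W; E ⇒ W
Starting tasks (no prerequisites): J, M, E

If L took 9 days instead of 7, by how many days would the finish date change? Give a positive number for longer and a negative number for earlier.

Baseline: J→Q→A→W→L = 6+7+2+9+7 = 31 → 31 days.
Since L is critical, the +2 change carries straight to that chain (now 33 days).
The critical path is still J→Q→A→W→L; finish is now 33 days.
Change in finish: 33 − 31 = +2 days.

2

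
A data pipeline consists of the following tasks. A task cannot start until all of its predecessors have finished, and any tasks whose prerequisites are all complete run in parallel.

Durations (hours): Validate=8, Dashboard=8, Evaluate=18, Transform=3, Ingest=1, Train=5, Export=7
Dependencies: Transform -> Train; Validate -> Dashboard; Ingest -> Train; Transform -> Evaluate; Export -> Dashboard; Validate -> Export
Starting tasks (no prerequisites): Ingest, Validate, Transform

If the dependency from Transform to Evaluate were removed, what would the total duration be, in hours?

Original critical path: Validate→Export→Dashboard = 8+7+8 = 23 ⇒ 23 hours.
Without Transform→Evaluate, Evaluate's earliest start moves from 3 to 0.
After: Validate→Export→Dashboard = 8+7+8 = 23 → 23 hours.

23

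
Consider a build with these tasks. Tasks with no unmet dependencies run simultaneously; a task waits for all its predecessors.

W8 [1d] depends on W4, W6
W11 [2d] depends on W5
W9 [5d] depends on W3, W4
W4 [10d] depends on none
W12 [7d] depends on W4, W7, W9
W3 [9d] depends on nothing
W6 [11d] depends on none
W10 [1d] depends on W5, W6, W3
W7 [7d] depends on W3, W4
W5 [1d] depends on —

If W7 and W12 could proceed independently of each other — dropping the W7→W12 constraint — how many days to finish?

With the dependency in place, W4→W7→W12 = 10+7+7 = 24 sets the finish at 24 days.
Without W7→W12, W12's earliest start moves from 17 to 15.
After: W4→W9→W12 = 10+5+7 = 22 → 22 days.

22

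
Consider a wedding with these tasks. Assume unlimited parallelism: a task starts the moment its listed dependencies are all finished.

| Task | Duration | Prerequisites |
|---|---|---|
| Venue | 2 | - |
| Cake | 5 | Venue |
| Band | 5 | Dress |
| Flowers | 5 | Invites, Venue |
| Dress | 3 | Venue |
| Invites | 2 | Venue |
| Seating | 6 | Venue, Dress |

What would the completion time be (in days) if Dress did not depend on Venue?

Before: longest chain Venue→Dress→Seating = 2+3+6 = 11, finish 11.
Without Venue→Dress, Dress's earliest start moves from 2 to 0.
The longest chain is now Venue→Invites→Flowers = 2+2+5 = 9, so the schedule takes 9 days.

9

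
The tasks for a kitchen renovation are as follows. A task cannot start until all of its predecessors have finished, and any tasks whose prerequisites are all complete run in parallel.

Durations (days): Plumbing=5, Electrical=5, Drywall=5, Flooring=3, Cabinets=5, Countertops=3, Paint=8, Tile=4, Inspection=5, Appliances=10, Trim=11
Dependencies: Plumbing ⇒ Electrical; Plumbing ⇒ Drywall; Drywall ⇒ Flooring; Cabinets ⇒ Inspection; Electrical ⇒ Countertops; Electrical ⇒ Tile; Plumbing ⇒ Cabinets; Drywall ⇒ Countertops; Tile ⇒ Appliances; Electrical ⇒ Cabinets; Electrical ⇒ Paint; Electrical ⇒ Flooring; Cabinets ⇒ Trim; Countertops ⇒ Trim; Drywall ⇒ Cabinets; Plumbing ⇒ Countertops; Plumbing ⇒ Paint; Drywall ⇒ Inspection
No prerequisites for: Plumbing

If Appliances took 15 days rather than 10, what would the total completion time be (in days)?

As given, the longest chain is Plumbing→Electrical→Cabinets→Trim = 5+5+5+11 = 26, so the finish is 26 days.
Appliances has 2 days of float (longest path through it is 24).
New critical path: Plumbing→Electrical→Tile→Appliances = 5+5+4+15 = 29 ⇒ 29 days.

29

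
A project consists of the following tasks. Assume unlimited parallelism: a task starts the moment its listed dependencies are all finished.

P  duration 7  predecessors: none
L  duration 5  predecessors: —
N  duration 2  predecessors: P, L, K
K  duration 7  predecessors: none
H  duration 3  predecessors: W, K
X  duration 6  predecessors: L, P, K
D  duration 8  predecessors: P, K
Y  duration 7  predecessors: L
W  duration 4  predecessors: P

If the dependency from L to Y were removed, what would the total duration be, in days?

Original critical path: K→D = 7+8 = 15 ⇒ 15 days.
Without L→Y, Y's earliest start moves from 5 to 0.
The longest chain is now K→D = 7+8 = 15, so the schedule takes 15 days.

15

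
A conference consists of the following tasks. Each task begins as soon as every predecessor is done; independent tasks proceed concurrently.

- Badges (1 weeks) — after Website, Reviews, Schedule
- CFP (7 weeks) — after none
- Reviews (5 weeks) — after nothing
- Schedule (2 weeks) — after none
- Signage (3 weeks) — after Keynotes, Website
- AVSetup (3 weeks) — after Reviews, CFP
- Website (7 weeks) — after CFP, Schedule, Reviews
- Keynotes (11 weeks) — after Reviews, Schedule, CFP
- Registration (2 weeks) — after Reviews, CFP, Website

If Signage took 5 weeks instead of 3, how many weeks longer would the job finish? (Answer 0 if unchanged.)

The binding path is CFP→Keynotes→Signage = 7+11+3 = 21; finish at 21 weeks.
Since Signage is critical, the +2 change carries straight to that chain (now 23 weeks).
No other chain overtakes it, so the finish is 23 weeks.
Change in finish: 23 − 21 = +2 weeks.

2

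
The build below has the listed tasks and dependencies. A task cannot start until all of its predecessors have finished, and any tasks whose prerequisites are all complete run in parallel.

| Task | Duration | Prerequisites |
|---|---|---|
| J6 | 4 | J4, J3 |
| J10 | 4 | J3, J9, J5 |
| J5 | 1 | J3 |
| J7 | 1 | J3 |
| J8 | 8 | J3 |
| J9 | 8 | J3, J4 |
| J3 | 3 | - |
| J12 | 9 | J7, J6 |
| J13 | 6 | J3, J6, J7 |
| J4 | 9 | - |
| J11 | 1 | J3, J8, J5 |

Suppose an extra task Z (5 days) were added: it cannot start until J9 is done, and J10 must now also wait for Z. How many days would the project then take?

Originally the project takes 22 days.
With Z inserted, J10 now waits for max(J3, J9, J5, Z).
New critical path: J4→J9→Z→J10 = 9+8+5+4 = 26 ⇒ 26 days.

26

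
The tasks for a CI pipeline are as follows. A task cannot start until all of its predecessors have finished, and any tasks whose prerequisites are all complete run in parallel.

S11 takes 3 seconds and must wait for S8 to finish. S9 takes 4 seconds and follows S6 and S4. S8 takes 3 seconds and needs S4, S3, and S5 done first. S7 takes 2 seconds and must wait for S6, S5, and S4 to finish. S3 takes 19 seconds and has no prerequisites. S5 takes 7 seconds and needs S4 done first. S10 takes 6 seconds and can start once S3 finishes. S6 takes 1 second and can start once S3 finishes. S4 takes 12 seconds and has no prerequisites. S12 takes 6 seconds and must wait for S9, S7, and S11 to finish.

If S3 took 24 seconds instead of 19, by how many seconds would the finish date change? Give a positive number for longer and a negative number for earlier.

The binding path is S3→S8→S11→S12 = 19+3+3+6 = 31; finish at 31 seconds.
S3 lies on that path, so at 24 seconds the path becomes 36 seconds.
The critical path is still S3→S8→S11→S12; finish is now 36 seconds.
Change in finish: 36 − 31 = +5 seconds.

5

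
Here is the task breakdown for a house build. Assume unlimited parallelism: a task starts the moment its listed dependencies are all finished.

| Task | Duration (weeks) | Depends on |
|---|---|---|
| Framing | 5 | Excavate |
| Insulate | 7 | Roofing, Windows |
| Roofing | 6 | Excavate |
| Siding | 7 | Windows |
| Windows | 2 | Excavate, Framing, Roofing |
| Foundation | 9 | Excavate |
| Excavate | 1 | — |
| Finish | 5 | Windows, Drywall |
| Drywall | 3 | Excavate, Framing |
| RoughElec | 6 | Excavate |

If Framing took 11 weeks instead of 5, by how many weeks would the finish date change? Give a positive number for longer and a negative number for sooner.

5

The binding path is Excavate→Roofing→Windows→Insulate = 1+6+2+7 = 16; finish at 16 weeks.
The longest path through Framing is only 15 weeks, so Framing has float 1.
New critical path: Excavate→Framing→Windows→Insulate = 1+11+2+7 = 21 ⇒ 21 weeks.
Change in finish: 21 − 16 = +5 weeks.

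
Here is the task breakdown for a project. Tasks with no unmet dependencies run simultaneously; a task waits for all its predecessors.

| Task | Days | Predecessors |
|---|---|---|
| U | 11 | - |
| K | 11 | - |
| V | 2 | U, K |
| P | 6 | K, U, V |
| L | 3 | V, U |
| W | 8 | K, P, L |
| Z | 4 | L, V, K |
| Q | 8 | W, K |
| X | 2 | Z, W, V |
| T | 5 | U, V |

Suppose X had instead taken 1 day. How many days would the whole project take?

35

Actual critical path: U→V→P→W→Q = 11+2+6+8+8 = 35 ⇒ 35 days.
The longest path through X is only 29 days, so X has float 6.
That remains the longest chain; total 35 days.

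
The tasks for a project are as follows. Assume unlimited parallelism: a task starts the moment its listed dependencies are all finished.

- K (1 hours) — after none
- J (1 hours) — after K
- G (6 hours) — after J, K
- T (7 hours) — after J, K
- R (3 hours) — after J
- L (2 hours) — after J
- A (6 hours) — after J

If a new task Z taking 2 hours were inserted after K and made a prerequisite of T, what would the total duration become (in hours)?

Originally the schedule takes 9 hours.
With Z inserted, T now waits for max(J, K, Z).
New critical path: K→Z→T = 1+2+7 = 10 ⇒ 10 hours.

10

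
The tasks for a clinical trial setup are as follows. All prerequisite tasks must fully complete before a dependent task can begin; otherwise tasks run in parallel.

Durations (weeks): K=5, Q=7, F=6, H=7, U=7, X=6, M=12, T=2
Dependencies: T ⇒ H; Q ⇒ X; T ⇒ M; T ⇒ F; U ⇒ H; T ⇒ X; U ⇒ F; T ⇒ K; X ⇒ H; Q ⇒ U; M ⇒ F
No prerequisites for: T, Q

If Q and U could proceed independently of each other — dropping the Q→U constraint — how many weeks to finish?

Before: longest chain Q→U→H = 7+7+7 = 21, finish 21.
Without Q→U, U's earliest start moves from 7 to 0.
After: T→M→F = 2+12+6 = 20 → 20 weeks.

20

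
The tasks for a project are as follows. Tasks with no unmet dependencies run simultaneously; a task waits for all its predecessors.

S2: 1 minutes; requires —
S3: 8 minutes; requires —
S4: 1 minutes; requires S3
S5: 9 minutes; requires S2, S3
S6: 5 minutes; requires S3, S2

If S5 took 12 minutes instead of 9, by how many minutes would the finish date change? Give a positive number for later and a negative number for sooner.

3

As given, the longest chain is S3→S5 = 8+9 = 17, so the finish is 17 minutes.
Since S5 is critical, the +3 change carries straight to that chain (now 20 minutes).
No other chain overtakes it, so the finish is 20 minutes.
Change in finish: 20 − 17 = +3 minutes.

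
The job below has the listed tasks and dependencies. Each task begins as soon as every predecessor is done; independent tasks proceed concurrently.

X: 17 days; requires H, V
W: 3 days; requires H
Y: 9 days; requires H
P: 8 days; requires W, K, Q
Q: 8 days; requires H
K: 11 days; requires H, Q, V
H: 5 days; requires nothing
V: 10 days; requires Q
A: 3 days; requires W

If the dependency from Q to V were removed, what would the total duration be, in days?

With the dependency in place, H→Q→V→K→P = 5+8+10+11+8 = 42 sets the finish at 42 days.
Without Q→V, V's earliest start moves from 13 to 0.
The longest chain is now H→Q→K→P = 5+8+11+8 = 32, so the project takes 32 days.

32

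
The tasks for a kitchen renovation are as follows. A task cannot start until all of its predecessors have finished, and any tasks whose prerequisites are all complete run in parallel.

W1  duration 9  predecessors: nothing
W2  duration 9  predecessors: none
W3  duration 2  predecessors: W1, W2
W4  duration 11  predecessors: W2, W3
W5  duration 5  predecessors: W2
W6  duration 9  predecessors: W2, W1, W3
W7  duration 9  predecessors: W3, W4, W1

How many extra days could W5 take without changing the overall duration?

W1→W3→W4→W7 = 9+2+11+9 = 31 sets the makespan at 31 days.
Longest path through W5: 14 days (earliest finish 14, latest finish 31).
Slack of W5 = 26 − 9 = 17 days.

17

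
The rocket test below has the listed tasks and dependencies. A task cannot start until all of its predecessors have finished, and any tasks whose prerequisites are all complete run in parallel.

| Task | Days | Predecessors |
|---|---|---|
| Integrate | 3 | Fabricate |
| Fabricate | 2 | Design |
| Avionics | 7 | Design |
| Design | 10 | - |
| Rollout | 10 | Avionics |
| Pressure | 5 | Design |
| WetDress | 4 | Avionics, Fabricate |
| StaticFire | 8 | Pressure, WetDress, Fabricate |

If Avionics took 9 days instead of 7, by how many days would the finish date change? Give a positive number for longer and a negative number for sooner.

The binding path is Design→Avionics→WetDress→StaticFire = 10+7+4+8 = 29; finish at 29 days.
Since Avionics is critical, the +2 change carries straight to that chain (now 31 days).
No other chain overtakes it, so the finish is 31 days.
Change in finish: 31 − 29 = +2 days.

2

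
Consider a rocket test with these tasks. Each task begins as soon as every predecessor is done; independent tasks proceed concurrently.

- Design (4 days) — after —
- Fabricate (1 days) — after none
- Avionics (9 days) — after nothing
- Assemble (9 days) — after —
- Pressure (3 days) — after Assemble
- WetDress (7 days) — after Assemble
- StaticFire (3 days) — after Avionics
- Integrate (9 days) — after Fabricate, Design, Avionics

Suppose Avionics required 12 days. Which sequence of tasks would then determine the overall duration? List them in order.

Avionics, Integrate

Critical path before the change: Avionics→Integrate = 9+9 = 18 giving 18 days.
Avionics lies on that path, so at 12 days the path becomes 21 days.
The critical path is still Avionics→Integrate; finish is now 21 days.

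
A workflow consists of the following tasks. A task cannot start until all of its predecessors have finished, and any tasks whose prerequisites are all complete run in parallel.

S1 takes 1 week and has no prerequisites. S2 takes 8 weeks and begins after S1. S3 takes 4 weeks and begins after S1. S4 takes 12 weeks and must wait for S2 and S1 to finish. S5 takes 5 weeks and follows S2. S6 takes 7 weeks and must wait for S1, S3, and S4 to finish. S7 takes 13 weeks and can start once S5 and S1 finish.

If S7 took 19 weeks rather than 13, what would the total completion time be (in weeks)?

Critical path before the change: S1→S2→S4→S6 = 1+8+12+7 = 28 giving 28 weeks.
S7 is off the critical path — its longest chain is 27 weeks, giving 1 of slack.
New critical path: S1→S2→S5→S7 = 1+8+5+19 = 33 ⇒ 33 weeks.

33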